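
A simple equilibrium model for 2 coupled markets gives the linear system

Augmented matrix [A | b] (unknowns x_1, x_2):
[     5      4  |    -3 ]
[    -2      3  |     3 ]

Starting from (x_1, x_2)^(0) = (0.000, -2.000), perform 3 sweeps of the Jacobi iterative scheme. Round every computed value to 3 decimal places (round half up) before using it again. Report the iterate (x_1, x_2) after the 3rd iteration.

(-1.934, 0.067)

Iteration 1:
  x_1 = (-3 - (4)·-2.000) / (5) = 1.000
  x_2 = (3 - (-2)·0.000) / (3) = 1.000
Iteration 2:
  x_1 = (-3 - (4)·1.000) / (5) = -1.400
  x_2 = (3 - (-2)·1.000) / (3) = 1.667
Iteration 3:
  x_1 = (-3 - (4)·1.667) / (5) = -1.934
  x_2 = (3 - (-2)·-1.400) / (3) = 0.067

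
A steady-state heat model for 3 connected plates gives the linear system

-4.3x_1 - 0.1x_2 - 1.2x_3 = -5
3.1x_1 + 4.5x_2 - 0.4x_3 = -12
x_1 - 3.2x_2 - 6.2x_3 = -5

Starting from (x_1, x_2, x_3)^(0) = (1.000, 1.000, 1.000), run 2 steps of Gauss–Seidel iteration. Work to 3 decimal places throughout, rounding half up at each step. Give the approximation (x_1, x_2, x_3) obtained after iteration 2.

(0.516, -2.793, 2.331)

Iteration 1:
  x_1 = (-5 - (-0.1)·1.000 - (-1.2)·1.000) / (-4.3) = 0.860
  x_2 = (-12 - (3.1)·0.860 - (-0.4)·1.000) / (4.5) = -3.170
  x_3 = (-5 - (1)·0.860 - (-3.2)·-3.170) / (-6.2) = 2.581
Iteration 2:
  x_1 = (-5 - (-0.1)·-3.170 - (-1.2)·2.581) / (-4.3) = 0.516
  x_2 = (-12 - (3.1)·0.516 - (-0.4)·2.581) / (4.5) = -2.793
  x_3 = (-5 - (1)·0.516 - (-3.2)·-2.793) / (-6.2) = 2.331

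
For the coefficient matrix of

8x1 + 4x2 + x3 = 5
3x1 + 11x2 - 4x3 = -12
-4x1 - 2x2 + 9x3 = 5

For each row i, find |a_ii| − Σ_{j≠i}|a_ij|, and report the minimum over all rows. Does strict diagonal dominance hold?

row 1: |8| − (4+1) = 3
row 2: |11| − (3+4) = 4
row 3: |9| − (4+2) = 3
minimum over rows = 3 → strictly diagonally dominant (convergence guaranteed)

3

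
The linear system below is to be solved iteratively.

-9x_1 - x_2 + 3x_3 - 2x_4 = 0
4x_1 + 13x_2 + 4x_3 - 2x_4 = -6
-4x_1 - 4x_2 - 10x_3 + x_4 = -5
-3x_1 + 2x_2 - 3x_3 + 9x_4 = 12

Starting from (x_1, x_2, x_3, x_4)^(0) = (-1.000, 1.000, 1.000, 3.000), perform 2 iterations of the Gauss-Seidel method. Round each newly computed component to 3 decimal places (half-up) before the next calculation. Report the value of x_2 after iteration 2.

Iteration 1:
  x_1 = (0 - (-1)·1.000 - (3)·1.000 - (-2)·3.000) / (-9) = -0.444
  x_2 = (-6 - (4)·-0.444 - (4)·1.000 - (-2)·3.000) / (13) = -0.171
  x_3 = (-5 - (-4)·-0.444 - (-4)·-0.171 - (1)·3.000) / (-10) = 1.046
  x_4 = (12 - (-3)·-0.444 - (2)·-0.171 - (-3)·1.046) / (9) = 1.572
Iteration 2:
  x_1 = (0 - (-1)·-0.171 - (3)·1.046 - (-2)·1.572) / (-9) = 0.018
  x_2 = (-6 - (4)·0.018 - (4)·1.046 - (-2)·1.572) / (13) = -0.547
  x_3 = (-5 - (-4)·0.018 - (-4)·-0.547 - (1)·1.572) / (-10) = 0.869
  x_4 = (12 - (-3)·0.018 - (2)·-0.547 - (-3)·0.869) / (9) = 1.751

-0.547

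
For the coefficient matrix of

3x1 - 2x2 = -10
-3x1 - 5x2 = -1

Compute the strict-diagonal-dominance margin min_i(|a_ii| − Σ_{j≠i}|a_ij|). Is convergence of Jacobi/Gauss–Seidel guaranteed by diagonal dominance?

row 1: |3| − (2) = 1
row 2: |-5| − (3) = 2
minimum over rows = 1 → strictly diagonally dominant (convergence guaranteed)

1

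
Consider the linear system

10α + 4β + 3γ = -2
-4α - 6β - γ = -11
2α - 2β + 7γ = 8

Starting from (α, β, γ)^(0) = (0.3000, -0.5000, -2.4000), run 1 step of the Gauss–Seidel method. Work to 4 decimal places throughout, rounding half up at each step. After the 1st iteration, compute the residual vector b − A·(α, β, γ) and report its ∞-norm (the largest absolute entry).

Iteration 1:
  α = (-2 - (4)·-0.5000 - (3)·-2.4000) / (10) = 0.7200
  β = (-11 - (-4)·0.7200 - (-1)·-2.4000) / (-6) = 1.7533
  γ = (8 - (2)·0.7200 - (-2)·1.7533) / (7) = 1.4381
Residual b − A·x = (-20.5275, 3.8379, -0.0001); ∞-norm = 20.5275

20.5275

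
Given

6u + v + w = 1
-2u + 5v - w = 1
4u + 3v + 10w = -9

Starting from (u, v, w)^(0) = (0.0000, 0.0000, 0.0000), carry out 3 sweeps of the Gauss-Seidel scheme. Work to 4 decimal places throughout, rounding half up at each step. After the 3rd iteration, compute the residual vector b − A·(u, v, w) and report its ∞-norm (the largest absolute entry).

Iteration 1:
  u = (1 - (1)·0.0000 - (1)·0.0000) / (6) = 0.1667
  v = (1 - (-2)·0.1667 - (-1)·0.0000) / (5) = 0.2667
  w = (-9 - (4)·0.1667 - (3)·0.2667) / (10) = -1.0467
Iteration 2:
  u = (1 - (1)·0.2667 - (1)·-1.0467) / (6) = 0.2967
  v = (1 - (-2)·0.2967 - (-1)·-1.0467) / (5) = 0.1093
  w = (-9 - (4)·0.2967 - (3)·0.1093) / (10) = -1.0515
Iteration 3:
  u = (1 - (1)·0.1093 - (1)·-1.0515) / (6) = 0.3237
  v = (1 - (-2)·0.3237 - (-1)·-1.0515) / (5) = 0.1192
  w = (-9 - (4)·0.3237 - (3)·0.1192) / (10) = -1.0652
Residual b − A·x = (0.0038, -0.0138, -0.0004); ∞-norm = 0.0138

0.0138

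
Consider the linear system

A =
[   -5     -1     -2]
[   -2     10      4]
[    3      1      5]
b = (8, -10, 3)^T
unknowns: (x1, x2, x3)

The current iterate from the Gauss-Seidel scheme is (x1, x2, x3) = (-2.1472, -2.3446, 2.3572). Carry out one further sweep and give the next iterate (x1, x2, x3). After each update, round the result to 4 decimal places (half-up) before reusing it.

One sweep:
  x1 = (8 - (-1)·-2.3446 - (-2)·2.3572) / (-5) = -2.0740
  x2 = (-10 - (-2)·-2.0740 - (4)·2.3572) / (10) = -2.3577
  x3 = (3 - (3)·-2.0740 - (1)·-2.3577) / (5) = 2.3159

(-2.0740, -2.3577, 2.3159)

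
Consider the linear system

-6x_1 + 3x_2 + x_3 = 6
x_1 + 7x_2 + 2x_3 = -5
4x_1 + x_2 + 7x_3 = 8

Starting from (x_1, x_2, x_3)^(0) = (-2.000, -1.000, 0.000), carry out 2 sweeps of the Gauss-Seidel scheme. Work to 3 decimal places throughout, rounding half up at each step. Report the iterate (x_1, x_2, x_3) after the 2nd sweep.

Iteration 1:
  x_1 = (6 - (3)·-1.000 - (1)·0.000) / (-6) = -1.500
  x_2 = (-5 - (1)·-1.500 - (2)·0.000) / (7) = -0.500
  x_3 = (8 - (4)·-1.500 - (1)·-0.500) / (7) = 2.071
Iteration 2:
  x_1 = (6 - (3)·-0.500 - (1)·2.071) / (-6) = -0.905
  x_2 = (-5 - (1)·-0.905 - (2)·2.071) / (7) = -1.177
  x_3 = (8 - (4)·-0.905 - (1)·-1.177) / (7) = 1.828

(-0.905, -1.177, 1.828)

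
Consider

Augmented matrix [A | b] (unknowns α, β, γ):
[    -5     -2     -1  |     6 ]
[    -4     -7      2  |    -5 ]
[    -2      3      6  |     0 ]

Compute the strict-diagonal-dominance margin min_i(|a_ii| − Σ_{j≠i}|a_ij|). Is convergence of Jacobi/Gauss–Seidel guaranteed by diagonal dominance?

1

row 1: |-5| − (2+1) = 2
row 2: |-7| − (4+2) = 1
row 3: |6| − (2+3) = 1
minimum over rows = 1 → strictly diagonally dominant (convergence guaranteed)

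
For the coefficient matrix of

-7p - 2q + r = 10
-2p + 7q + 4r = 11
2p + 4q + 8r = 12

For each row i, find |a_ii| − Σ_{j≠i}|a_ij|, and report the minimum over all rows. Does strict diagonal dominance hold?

row 1: |-7| − (2+1) = 4
row 2: |7| − (2+4) = 1
row 3: |8| − (2+4) = 2
minimum over rows = 1 → strictly diagonally dominant (convergence guaranteed)

1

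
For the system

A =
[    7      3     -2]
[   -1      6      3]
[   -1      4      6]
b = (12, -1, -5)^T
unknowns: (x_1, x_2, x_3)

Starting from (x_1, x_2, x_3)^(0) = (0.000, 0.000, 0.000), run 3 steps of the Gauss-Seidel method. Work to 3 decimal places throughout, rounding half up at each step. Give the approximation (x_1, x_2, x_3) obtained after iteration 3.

(1.303, 0.475, -0.933)

Iteration 1:
  x_1 = (12 - (3)·0.000 - (-2)·0.000) / (7) = 1.714
  x_2 = (-1 - (-1)·1.714 - (3)·0.000) / (6) = 0.119
  x_3 = (-5 - (-1)·1.714 - (4)·0.119) / (6) = -0.627
Iteration 2:
  x_1 = (12 - (3)·0.119 - (-2)·-0.627) / (7) = 1.484
  x_2 = (-1 - (-1)·1.484 - (3)·-0.627) / (6) = 0.394
  x_3 = (-5 - (-1)·1.484 - (4)·0.394) / (6) = -0.849
Iteration 3:
  x_1 = (12 - (3)·0.394 - (-2)·-0.849) / (7) = 1.303
  x_2 = (-1 - (-1)·1.303 - (3)·-0.849) / (6) = 0.475
  x_3 = (-5 - (-1)·1.303 - (4)·0.475) / (6) = -0.933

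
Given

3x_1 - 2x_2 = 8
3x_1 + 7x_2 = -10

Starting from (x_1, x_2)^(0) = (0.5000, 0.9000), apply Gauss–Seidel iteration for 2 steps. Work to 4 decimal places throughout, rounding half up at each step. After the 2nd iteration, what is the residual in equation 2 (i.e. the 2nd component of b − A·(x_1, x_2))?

Iteration 1:
  x_1 = (8 - (-2)·0.9000) / (3) = 3.2667
  x_2 = (-10 - (3)·3.2667) / (7) = -2.8286
Iteration 2:
  x_1 = (8 - (-2)·-2.8286) / (3) = 0.7809
  x_2 = (-10 - (3)·0.7809) / (7) = -1.7632
Residual b − A·x = (2.1309, -0.0003)

-0.0003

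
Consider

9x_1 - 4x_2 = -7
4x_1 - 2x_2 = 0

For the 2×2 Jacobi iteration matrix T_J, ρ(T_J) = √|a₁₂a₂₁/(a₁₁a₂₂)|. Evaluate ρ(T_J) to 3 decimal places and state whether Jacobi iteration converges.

0.943

a₁₂a₂₁/(a₁₁a₂₂) = (-4)·(4) / ((9)·(-2)) = 0.888889
ρ = √|0.888889| = √0.888889 = 0.943
ρ < 1, so Jacobi converges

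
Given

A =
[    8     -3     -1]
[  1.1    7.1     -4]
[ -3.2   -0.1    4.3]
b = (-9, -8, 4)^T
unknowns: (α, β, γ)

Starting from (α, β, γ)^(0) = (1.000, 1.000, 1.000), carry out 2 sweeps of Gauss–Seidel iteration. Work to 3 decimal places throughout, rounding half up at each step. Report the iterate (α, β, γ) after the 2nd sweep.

(-1.243, -0.678, -0.011)

Iteration 1:
  α = (-9 - (-3)·1.000 - (-1)·1.000) / (8) = -0.625
  β = (-8 - (1.1)·-0.625 - (-4)·1.000) / (7.1) = -0.467
  γ = (4 - (-3.2)·-0.625 - (-0.1)·-0.467) / (4.3) = 0.454
Iteration 2:
  α = (-9 - (-3)·-0.467 - (-1)·0.454) / (8) = -1.243
  β = (-8 - (1.1)·-1.243 - (-4)·0.454) / (7.1) = -0.678
  γ = (4 - (-3.2)·-1.243 - (-0.1)·-0.678) / (4.3) = -0.011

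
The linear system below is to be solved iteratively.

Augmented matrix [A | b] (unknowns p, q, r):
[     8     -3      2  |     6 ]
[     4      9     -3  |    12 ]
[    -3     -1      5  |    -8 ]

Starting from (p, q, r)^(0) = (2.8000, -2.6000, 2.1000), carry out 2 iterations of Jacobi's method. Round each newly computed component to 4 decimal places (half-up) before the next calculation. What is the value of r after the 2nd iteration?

Iteration 1:
  p = (6 - (-3)·-2.6000 - (2)·2.1000) / (8) = -0.7500
  q = (12 - (4)·2.8000 - (-3)·2.1000) / (9) = 0.7889
  r = (-8 - (-3)·2.8000 - (-1)·-2.6000) / (5) = -0.4400
Iteration 2:
  p = (6 - (-3)·0.7889 - (2)·-0.4400) / (8) = 1.1558
  q = (12 - (4)·-0.7500 - (-3)·-0.4400) / (9) = 1.5200
  r = (-8 - (-3)·-0.7500 - (-1)·0.7889) / (5) = -1.8922

-1.8922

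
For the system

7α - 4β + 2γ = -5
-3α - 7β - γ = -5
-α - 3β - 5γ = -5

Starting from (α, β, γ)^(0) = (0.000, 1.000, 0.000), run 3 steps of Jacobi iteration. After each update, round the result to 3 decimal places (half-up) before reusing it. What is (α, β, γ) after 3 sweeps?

Iteration 1:
  α = (-5 - (-4)·1.000 - (2)·0.000) / (7) = -0.143
  β = (-5 - (-3)·0.000 - (-1)·0.000) / (-7) = 0.714
  γ = (-5 - (-1)·0.000 - (-3)·1.000) / (-5) = 0.400
Iteration 2:
  α = (-5 - (-4)·0.714 - (2)·0.400) / (7) = -0.421
  β = (-5 - (-3)·-0.143 - (-1)·0.400) / (-7) = 0.718
  γ = (-5 - (-1)·-0.143 - (-3)·0.714) / (-5) = 0.600
Iteration 3:
  α = (-5 - (-4)·0.718 - (2)·0.600) / (7) = -0.475
  β = (-5 - (-3)·-0.421 - (-1)·0.600) / (-7) = 0.809
  γ = (-5 - (-1)·-0.421 - (-3)·0.718) / (-5) = 0.653

(-0.475, 0.809, 0.653)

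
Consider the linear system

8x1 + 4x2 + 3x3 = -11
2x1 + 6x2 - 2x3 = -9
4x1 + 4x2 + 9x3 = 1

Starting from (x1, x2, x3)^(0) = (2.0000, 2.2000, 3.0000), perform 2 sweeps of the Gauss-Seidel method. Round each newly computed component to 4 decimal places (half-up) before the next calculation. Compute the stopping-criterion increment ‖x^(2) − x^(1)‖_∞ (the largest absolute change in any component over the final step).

Iteration 1:
  x1 = (-11 - (4)·2.2000 - (3)·3.0000) / (8) = -3.6000
  x2 = (-9 - (2)·-3.6000 - (-2)·3.0000) / (6) = 0.7000
  x3 = (1 - (4)·-3.6000 - (4)·0.7000) / (9) = 1.4000
Iteration 2:
  x1 = (-11 - (4)·0.7000 - (3)·1.4000) / (8) = -2.2500
  x2 = (-9 - (2)·-2.2500 - (-2)·1.4000) / (6) = -0.2833
  x3 = (1 - (4)·-2.2500 - (4)·-0.2833) / (9) = 1.2370
Change: (1.3500, -0.9833, -0.1630) → max |·| = 1.3500

1.3500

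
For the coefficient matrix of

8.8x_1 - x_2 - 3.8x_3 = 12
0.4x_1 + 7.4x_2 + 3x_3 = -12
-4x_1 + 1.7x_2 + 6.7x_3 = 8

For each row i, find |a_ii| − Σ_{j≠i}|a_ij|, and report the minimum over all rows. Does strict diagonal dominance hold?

1

row 1: |8.8| − (1+3.8) = 4
row 2: |7.4| − (0.4+3) = 4
row 3: |6.7| − (4+1.7) = 1
minimum over rows = 1 → strictly diagonally dominant (convergence guaranteed)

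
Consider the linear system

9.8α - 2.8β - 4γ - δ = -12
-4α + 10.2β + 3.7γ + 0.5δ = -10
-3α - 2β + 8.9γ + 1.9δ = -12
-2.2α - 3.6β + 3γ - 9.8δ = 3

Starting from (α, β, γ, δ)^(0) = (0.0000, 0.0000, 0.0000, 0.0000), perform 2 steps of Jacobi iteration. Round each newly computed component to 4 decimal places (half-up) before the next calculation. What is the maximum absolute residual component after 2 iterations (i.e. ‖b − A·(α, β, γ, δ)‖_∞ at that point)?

2.9600

Iteration 1:
  α = (-12 - (-2.8)·0.0000 - (-4)·0.0000 - (-1)·0.0000) / (9.8) = -1.2245
  β = (-10 - (-4)·0.0000 - (3.7)·0.0000 - (0.5)·0.0000) / (10.2) = -0.9804
  γ = (-12 - (-3)·0.0000 - (-2)·0.0000 - (1.9)·0.0000) / (8.9) = -1.3483
  δ = (3 - (-2.2)·0.0000 - (-3.6)·0.0000 - (3)·0.0000) / (-9.8) = -0.3061
Iteration 2:
  α = (-12 - (-2.8)·-0.9804 - (-4)·-1.3483 - (-1)·-0.3061) / (9.8) = -2.0862
  β = (-10 - (-4)·-1.2245 - (3.7)·-1.3483 - (0.5)·-0.3061) / (10.2) = -0.9565
  γ = (-12 - (-3)·-1.2245 - (-2)·-0.9804 - (1.9)·-0.3061) / (8.9) = -1.9160
  δ = (3 - (-2.2)·-1.2245 - (-3.6)·-0.9804 - (3)·-1.3483) / (-9.8) = -0.0838
Residual b − A·x = (-1.9812, -1.4574, -2.9600, -0.1063); ∞-norm = 2.9600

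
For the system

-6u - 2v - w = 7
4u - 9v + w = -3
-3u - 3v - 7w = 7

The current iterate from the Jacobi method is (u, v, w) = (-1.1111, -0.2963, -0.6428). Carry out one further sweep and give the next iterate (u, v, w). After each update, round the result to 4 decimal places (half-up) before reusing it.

(-0.9608, -0.2319, -0.3968)

One sweep:
  u = (7 - (-2)·-0.2963 - (-1)·-0.6428) / (-6) = -0.9608
  v = (-3 - (4)·-1.1111 - (1)·-0.6428) / (-9) = -0.2319
  w = (7 - (-3)·-1.1111 - (-3)·-0.2963) / (-7) = -0.3968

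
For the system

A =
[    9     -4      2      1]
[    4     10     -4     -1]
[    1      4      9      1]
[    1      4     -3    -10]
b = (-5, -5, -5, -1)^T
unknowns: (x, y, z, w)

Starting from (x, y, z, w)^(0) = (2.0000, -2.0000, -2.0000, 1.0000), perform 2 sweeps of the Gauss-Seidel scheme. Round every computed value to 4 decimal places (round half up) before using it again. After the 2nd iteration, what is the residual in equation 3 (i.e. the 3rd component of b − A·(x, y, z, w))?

Iteration 1:
  x = (-5 - (-4)·-2.0000 - (2)·-2.0000 - (1)·1.0000) / (9) = -1.1111
  y = (-5 - (4)·-1.1111 - (-4)·-2.0000 - (-1)·1.0000) / (10) = -0.7556
  z = (-5 - (1)·-1.1111 - (4)·-0.7556 - (1)·1.0000) / (9) = -0.2074
  w = (-1 - (1)·-1.1111 - (4)·-0.7556 - (-3)·-0.2074) / (-10) = -0.2511
Iteration 2:
  x = (-5 - (-4)·-0.7556 - (2)·-0.2074 - (1)·-0.2511) / (9) = -0.8174
  y = (-5 - (4)·-0.8174 - (-4)·-0.2074 - (-1)·-0.2511) / (10) = -0.2811
  z = (-5 - (1)·-0.8174 - (4)·-0.2811 - (1)·-0.2511) / (9) = -0.3119
  w = (-1 - (1)·-0.8174 - (4)·-0.2811 - (-3)·-0.3119) / (-10) = -0.0006
Residual b − A·x = (1.8566, -0.1676, -0.2505, 0.0001)

-0.2505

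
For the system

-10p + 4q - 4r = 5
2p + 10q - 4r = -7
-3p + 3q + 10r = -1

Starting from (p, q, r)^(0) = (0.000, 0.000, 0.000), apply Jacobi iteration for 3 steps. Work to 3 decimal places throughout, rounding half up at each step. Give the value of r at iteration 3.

Iteration 1:
  p = (5 - (4)·0.000 - (-4)·0.000) / (-10) = -0.500
  q = (-7 - (2)·0.000 - (-4)·0.000) / (10) = -0.700
  r = (-1 - (-3)·0.000 - (3)·0.000) / (10) = -0.100
Iteration 2:
  p = (5 - (4)·-0.700 - (-4)·-0.100) / (-10) = -0.740
  q = (-7 - (2)·-0.500 - (-4)·-0.100) / (10) = -0.640
  r = (-1 - (-3)·-0.500 - (3)·-0.700) / (10) = -0.040
Iteration 3:
  p = (5 - (4)·-0.640 - (-4)·-0.040) / (-10) = -0.740
  q = (-7 - (2)·-0.740 - (-4)·-0.040) / (10) = -0.568
  r = (-1 - (-3)·-0.740 - (3)·-0.640) / (10) = -0.130

-0.130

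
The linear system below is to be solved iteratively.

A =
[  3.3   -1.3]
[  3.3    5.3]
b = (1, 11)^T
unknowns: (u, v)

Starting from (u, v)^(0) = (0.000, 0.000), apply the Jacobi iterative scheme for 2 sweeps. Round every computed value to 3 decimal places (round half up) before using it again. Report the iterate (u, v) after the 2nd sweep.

(1.120, 1.887)

Iteration 1:
  u = (1 - (-1.3)·0.000) / (3.3) = 0.303
  v = (11 - (3.3)·0.000) / (5.3) = 2.075
Iteration 2:
  u = (1 - (-1.3)·2.075) / (3.3) = 1.120
  v = (11 - (3.3)·0.303) / (5.3) = 1.887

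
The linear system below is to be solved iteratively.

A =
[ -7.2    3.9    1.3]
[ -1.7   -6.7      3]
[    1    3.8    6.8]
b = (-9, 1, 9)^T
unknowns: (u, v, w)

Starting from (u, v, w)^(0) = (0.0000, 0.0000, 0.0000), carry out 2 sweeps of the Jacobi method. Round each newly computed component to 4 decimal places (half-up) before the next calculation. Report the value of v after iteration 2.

Iteration 1:
  u = (-9 - (3.9)·0.0000 - (1.3)·0.0000) / (-7.2) = 1.2500
  v = (1 - (-1.7)·0.0000 - (3)·0.0000) / (-6.7) = -0.1493
  w = (9 - (1)·0.0000 - (3.8)·0.0000) / (6.8) = 1.3235
Iteration 2:
  u = (-9 - (3.9)·-0.1493 - (1.3)·1.3235) / (-7.2) = 1.4081
  v = (1 - (-1.7)·1.2500 - (3)·1.3235) / (-6.7) = 0.1262
  w = (9 - (1)·1.2500 - (3.8)·-0.1493) / (6.8) = 1.2231

0.1262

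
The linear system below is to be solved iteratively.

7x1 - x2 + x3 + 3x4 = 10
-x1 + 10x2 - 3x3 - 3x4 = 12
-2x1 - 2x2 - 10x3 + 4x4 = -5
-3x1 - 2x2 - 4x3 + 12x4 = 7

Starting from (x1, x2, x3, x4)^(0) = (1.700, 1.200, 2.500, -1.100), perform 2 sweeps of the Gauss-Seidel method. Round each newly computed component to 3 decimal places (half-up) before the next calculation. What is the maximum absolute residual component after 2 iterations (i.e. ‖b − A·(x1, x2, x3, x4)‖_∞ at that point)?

3.634

Iteration 1:
  x1 = (10 - (-1)·1.200 - (1)·2.500 - (3)·-1.100) / (7) = 1.714
  x2 = (12 - (-1)·1.714 - (-3)·2.500 - (-3)·-1.100) / (10) = 1.791
  x3 = (-5 - (-2)·1.714 - (-2)·1.791 - (4)·-1.100) / (-10) = -0.641
  x4 = (7 - (-3)·1.714 - (-2)·1.791 - (-4)·-0.641) / (12) = 1.097
Iteration 2:
  x1 = (10 - (-1)·1.791 - (1)·-0.641 - (3)·1.097) / (7) = 1.306
  x2 = (12 - (-1)·1.306 - (-3)·-0.641 - (-3)·1.097) / (10) = 1.467
  x3 = (-5 - (-2)·1.306 - (-2)·1.467 - (4)·1.097) / (-10) = 0.384
  x4 = (7 - (-3)·1.306 - (-2)·1.467 - (-4)·0.384) / (12) = 1.282
Residual b − A·x = (-1.905, 3.634, -0.742, 0.004); ∞-norm = 3.634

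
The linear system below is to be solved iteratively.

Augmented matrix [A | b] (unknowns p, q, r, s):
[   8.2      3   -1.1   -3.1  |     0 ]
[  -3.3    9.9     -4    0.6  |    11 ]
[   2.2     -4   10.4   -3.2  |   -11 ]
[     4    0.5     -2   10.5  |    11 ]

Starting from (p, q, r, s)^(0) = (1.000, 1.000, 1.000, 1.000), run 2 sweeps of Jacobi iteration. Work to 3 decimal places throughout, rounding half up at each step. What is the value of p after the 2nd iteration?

-0.425

Iteration 1:
  p = (0 - (3)·1.000 - (-1.1)·1.000 - (-3.1)·1.000) / (8.2) = 0.146
  q = (11 - (-3.3)·1.000 - (-4)·1.000 - (0.6)·1.000) / (9.9) = 1.788
  r = (-11 - (2.2)·1.000 - (-4)·1.000 - (-3.2)·1.000) / (10.4) = -0.577
  s = (11 - (4)·1.000 - (0.5)·1.000 - (-2)·1.000) / (10.5) = 0.810
Iteration 2:
  p = (0 - (3)·1.788 - (-1.1)·-0.577 - (-3.1)·0.810) / (8.2) = -0.425
  q = (11 - (-3.3)·0.146 - (-4)·-0.577 - (0.6)·0.810) / (9.9) = 0.878
  r = (-11 - (2.2)·0.146 - (-4)·1.788 - (-3.2)·0.810) / (10.4) = -0.152
  s = (11 - (4)·0.146 - (0.5)·1.788 - (-2)·-0.577) / (10.5) = 0.797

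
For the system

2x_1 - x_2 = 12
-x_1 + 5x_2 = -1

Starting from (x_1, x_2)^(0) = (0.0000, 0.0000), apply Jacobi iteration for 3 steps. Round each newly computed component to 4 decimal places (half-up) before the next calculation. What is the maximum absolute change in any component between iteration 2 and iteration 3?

0.6000

Iteration 1:
  x_1 = (12 - (-1)·0.0000) / (2) = 6.0000
  x_2 = (-1 - (-1)·0.0000) / (5) = -0.2000
Iteration 2:
  x_1 = (12 - (-1)·-0.2000) / (2) = 5.9000
  x_2 = (-1 - (-1)·6.0000) / (5) = 1.0000
Iteration 3:
  x_1 = (12 - (-1)·1.0000) / (2) = 6.5000
  x_2 = (-1 - (-1)·5.9000) / (5) = 0.9800
Change: (0.6000, -0.0200) → max |·| = 0.6000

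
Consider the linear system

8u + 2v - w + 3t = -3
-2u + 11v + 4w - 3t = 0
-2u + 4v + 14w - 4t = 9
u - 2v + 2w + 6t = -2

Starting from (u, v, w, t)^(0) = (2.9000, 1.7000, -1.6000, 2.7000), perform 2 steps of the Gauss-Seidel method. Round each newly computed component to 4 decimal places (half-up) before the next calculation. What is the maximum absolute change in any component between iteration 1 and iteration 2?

Iteration 1:
  u = (-3 - (2)·1.7000 - (-1)·-1.6000 - (3)·2.7000) / (8) = -2.0125
  v = (0 - (-2)·-2.0125 - (4)·-1.6000 - (-3)·2.7000) / (11) = 0.9523
  w = (9 - (-2)·-2.0125 - (4)·0.9523 - (-4)·2.7000) / (14) = 0.8547
  t = (-2 - (1)·-2.0125 - (-2)·0.9523 - (2)·0.8547) / (6) = 0.0346
Iteration 2:
  u = (-3 - (2)·0.9523 - (-1)·0.8547 - (3)·0.0346) / (8) = -0.5192
  v = (0 - (-2)·-0.5192 - (4)·0.8547 - (-3)·0.0346) / (11) = -0.3958
  w = (9 - (-2)·-0.5192 - (4)·-0.3958 - (-4)·0.0346) / (14) = 0.6917
  t = (-2 - (1)·-0.5192 - (-2)·-0.3958 - (2)·0.6917) / (6) = -0.6093
Change: (1.4933, -1.3481, -0.1630, -0.6439) → max |·| = 1.4933

1.4933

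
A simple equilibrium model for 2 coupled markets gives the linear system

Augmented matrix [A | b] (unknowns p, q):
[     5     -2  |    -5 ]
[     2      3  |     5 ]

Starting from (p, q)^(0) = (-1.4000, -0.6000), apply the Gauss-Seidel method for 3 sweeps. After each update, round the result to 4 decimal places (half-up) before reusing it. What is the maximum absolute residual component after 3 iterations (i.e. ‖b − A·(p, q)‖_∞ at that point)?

Iteration 1:
  p = (-5 - (-2)·-0.6000) / (5) = -1.2400
  q = (5 - (2)·-1.2400) / (3) = 2.4933
Iteration 2:
  p = (-5 - (-2)·2.4933) / (5) = -0.0027
  q = (5 - (2)·-0.0027) / (3) = 1.6685
Iteration 3:
  p = (-5 - (-2)·1.6685) / (5) = -0.3326
  q = (5 - (2)·-0.3326) / (3) = 1.8884
Residual b − A·x = (0.4398, 0.0000); ∞-norm = 0.4398

0.4398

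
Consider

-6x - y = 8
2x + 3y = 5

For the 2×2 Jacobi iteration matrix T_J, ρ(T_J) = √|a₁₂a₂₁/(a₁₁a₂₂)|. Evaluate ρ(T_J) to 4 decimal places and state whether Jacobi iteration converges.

a₁₂a₂₁/(a₁₁a₂₂) = (-1)·(2) / ((-6)·(3)) = 0.111111
ρ = √|0.111111| = √0.111111 = 0.3333
ρ < 1, so Jacobi converges

0.3333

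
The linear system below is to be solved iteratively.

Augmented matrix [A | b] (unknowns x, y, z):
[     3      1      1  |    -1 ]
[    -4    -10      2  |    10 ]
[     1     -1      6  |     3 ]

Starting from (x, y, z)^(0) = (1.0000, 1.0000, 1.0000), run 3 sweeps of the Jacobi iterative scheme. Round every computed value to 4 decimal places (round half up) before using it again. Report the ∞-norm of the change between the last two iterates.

0.3667

Iteration 1:
  x = (-1 - (1)·1.0000 - (1)·1.0000) / (3) = -1.0000
  y = (10 - (-4)·1.0000 - (2)·1.0000) / (-10) = -1.2000
  z = (3 - (1)·1.0000 - (-1)·1.0000) / (6) = 0.5000
Iteration 2:
  x = (-1 - (1)·-1.2000 - (1)·0.5000) / (3) = -0.1000
  y = (10 - (-4)·-1.0000 - (2)·0.5000) / (-10) = -0.5000
  z = (3 - (1)·-1.0000 - (-1)·-1.2000) / (6) = 0.4667
Iteration 3:
  x = (-1 - (1)·-0.5000 - (1)·0.4667) / (3) = -0.3222
  y = (10 - (-4)·-0.1000 - (2)·0.4667) / (-10) = -0.8667
  z = (3 - (1)·-0.1000 - (-1)·-0.5000) / (6) = 0.4333
Change: (-0.2222, -0.3667, -0.0334) → max |·| = 0.3667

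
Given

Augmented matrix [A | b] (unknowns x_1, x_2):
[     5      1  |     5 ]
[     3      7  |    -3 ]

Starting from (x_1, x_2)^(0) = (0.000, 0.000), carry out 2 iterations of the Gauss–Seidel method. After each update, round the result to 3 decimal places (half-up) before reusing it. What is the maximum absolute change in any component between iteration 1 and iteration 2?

0.171

Iteration 1:
  x_1 = (5 - (1)·0.000) / (5) = 1.000
  x_2 = (-3 - (3)·1.000) / (7) = -0.857
Iteration 2:
  x_1 = (5 - (1)·-0.857) / (5) = 1.171
  x_2 = (-3 - (3)·1.171) / (7) = -0.930
Change: (0.171, -0.073) → max |·| = 0.171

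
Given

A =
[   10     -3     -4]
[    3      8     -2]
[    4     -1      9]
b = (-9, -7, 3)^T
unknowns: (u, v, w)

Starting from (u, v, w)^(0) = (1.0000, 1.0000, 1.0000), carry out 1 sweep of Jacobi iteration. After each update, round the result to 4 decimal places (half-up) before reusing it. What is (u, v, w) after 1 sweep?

Iteration 1:
  u = (-9 - (-3)·1.0000 - (-4)·1.0000) / (10) = -0.2000
  v = (-7 - (3)·1.0000 - (-2)·1.0000) / (8) = -1.0000
  w = (3 - (4)·1.0000 - (-1)·1.0000) / (9) = 0.0000

(-0.2000, -1.0000, 0.0000)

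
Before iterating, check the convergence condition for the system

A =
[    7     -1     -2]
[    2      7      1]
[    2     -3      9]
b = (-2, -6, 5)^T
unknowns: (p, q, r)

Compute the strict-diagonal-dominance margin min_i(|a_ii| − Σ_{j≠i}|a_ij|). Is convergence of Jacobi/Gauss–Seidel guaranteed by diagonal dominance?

row 1: |7| − (1+2) = 4
row 2: |7| − (2+1) = 4
row 3: |9| − (2+3) = 4
minimum over rows = 4 → strictly diagonally dominant (convergence guaranteed)

4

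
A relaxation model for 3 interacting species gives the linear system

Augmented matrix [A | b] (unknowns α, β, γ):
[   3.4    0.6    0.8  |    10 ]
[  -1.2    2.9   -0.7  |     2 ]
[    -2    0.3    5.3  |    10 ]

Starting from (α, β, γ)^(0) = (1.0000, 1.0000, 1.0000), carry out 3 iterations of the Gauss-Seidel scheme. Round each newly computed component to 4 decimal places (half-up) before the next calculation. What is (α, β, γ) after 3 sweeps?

(1.9725, 2.1095, 2.5117)

Iteration 1:
  α = (10 - (0.6)·1.0000 - (0.8)·1.0000) / (3.4) = 2.5294
  β = (2 - (-1.2)·2.5294 - (-0.7)·1.0000) / (2.9) = 1.9777
  γ = (10 - (-2)·2.5294 - (0.3)·1.9777) / (5.3) = 2.7293
Iteration 2:
  α = (10 - (0.6)·1.9777 - (0.8)·2.7293) / (3.4) = 1.9500
  β = (2 - (-1.2)·1.9500 - (-0.7)·2.7293) / (2.9) = 2.1553
  γ = (10 - (-2)·1.9500 - (0.3)·2.1553) / (5.3) = 2.5006
Iteration 3:
  α = (10 - (0.6)·2.1553 - (0.8)·2.5006) / (3.4) = 1.9725
  β = (2 - (-1.2)·1.9725 - (-0.7)·2.5006) / (2.9) = 2.1095
  γ = (10 - (-2)·1.9725 - (0.3)·2.1095) / (5.3) = 2.5117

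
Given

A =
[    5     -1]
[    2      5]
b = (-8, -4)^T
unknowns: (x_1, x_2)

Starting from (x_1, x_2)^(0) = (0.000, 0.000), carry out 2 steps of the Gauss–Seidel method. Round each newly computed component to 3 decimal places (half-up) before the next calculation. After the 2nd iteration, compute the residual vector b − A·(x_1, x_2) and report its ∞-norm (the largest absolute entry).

0.013

Iteration 1:
  x_1 = (-8 - (-1)·0.000) / (5) = -1.600
  x_2 = (-4 - (2)·-1.600) / (5) = -0.160
Iteration 2:
  x_1 = (-8 - (-1)·-0.160) / (5) = -1.632
  x_2 = (-4 - (2)·-1.632) / (5) = -0.147
Residual b − A·x = (0.013, -0.001); ∞-norm = 0.013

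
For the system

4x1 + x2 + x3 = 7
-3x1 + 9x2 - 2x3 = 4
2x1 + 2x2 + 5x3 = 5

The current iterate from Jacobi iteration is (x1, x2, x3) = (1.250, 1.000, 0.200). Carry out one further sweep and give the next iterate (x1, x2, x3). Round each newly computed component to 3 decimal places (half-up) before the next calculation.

One sweep:
  x1 = (7 - (1)·1.000 - (1)·0.200) / (4) = 1.450
  x2 = (4 - (-3)·1.250 - (-2)·0.200) / (9) = 0.906
  x3 = (5 - (2)·1.250 - (2)·1.000) / (5) = 0.100

(1.450, 0.906, 0.100)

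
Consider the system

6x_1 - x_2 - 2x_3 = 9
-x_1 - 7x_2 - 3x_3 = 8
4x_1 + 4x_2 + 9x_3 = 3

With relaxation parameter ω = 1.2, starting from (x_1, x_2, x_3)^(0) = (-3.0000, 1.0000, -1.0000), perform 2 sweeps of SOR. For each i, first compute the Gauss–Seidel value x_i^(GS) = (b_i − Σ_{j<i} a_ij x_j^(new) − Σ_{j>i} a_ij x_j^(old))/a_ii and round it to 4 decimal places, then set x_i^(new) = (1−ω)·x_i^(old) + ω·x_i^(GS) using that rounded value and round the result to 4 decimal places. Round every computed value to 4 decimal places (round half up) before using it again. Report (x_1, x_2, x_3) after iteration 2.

Iteration 1:
  x_1: GS value = (9 - (-1)·1.0000 - (-2)·-1.0000) / (6) = 1.3333;  x_1 ← (1−ω)·-3.0000 + ω·1.3333 = 2.2000
  x_2: GS value = (8 - (-1)·2.2000 - (-3)·-1.0000) / (-7) = -1.0286;  x_2 ← (1−ω)·1.0000 + ω·-1.0286 = -1.4343
  x_3: GS value = (3 - (4)·2.2000 - (4)·-1.4343) / (9) = -0.0070;  x_3 ← (1−ω)·-1.0000 + ω·-0.0070 = 0.1916
Iteration 2:
  x_1: GS value = (9 - (-1)·-1.4343 - (-2)·0.1916) / (6) = 1.3248;  x_1 ← (1−ω)·2.2000 + ω·1.3248 = 1.1498
  x_2: GS value = (8 - (-1)·1.1498 - (-3)·0.1916) / (-7) = -1.3892;  x_2 ← (1−ω)·-1.4343 + ω·-1.3892 = -1.3802
  x_3: GS value = (3 - (4)·1.1498 - (4)·-1.3802) / (9) = 0.4357;  x_3 ← (1−ω)·0.1916 + ω·0.4357 = 0.4845

(1.1498, -1.3802, 0.4845)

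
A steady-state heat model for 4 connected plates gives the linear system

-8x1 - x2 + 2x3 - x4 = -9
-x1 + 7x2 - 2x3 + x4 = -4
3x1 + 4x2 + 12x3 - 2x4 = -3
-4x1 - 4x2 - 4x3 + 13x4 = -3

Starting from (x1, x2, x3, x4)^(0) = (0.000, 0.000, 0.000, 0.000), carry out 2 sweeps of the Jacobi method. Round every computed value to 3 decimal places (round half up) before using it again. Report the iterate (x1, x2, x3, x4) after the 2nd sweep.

(1.163, -0.449, -0.379, -0.137)

Iteration 1:
  x1 = (-9 - (-1)·0.000 - (2)·0.000 - (-1)·0.000) / (-8) = 1.125
  x2 = (-4 - (-1)·0.000 - (-2)·0.000 - (1)·0.000) / (7) = -0.571
  x3 = (-3 - (3)·0.000 - (4)·0.000 - (-2)·0.000) / (12) = -0.250
  x4 = (-3 - (-4)·0.000 - (-4)·0.000 - (-4)·0.000) / (13) = -0.231
Iteration 2:
  x1 = (-9 - (-1)·-0.571 - (2)·-0.250 - (-1)·-0.231) / (-8) = 1.163
  x2 = (-4 - (-1)·1.125 - (-2)·-0.250 - (1)·-0.231) / (7) = -0.449
  x3 = (-3 - (3)·1.125 - (4)·-0.571 - (-2)·-0.231) / (12) = -0.379
  x4 = (-3 - (-4)·1.125 - (-4)·-0.571 - (-4)·-0.250) / (13) = -0.137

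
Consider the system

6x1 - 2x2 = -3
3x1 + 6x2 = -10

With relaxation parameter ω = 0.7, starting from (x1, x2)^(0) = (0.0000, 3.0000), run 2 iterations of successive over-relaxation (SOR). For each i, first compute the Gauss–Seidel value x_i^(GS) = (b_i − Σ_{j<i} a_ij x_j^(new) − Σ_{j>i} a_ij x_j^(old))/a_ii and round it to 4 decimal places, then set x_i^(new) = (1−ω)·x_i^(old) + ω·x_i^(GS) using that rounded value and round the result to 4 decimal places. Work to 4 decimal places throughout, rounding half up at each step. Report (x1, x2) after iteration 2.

(-0.3358, -1.1659)

Iteration 1:
  x1: GS value = (-3 - (-2)·3.0000) / (6) = 0.5000;  x1 ← (1−ω)·0.0000 + ω·0.5000 = 0.3500
  x2: GS value = (-10 - (3)·0.3500) / (6) = -1.8417;  x2 ← (1−ω)·3.0000 + ω·-1.8417 = -0.3892
Iteration 2:
  x1: GS value = (-3 - (-2)·-0.3892) / (6) = -0.6297;  x1 ← (1−ω)·0.3500 + ω·-0.6297 = -0.3358
  x2: GS value = (-10 - (3)·-0.3358) / (6) = -1.4988;  x2 ← (1−ω)·-0.3892 + ω·-1.4988 = -1.1659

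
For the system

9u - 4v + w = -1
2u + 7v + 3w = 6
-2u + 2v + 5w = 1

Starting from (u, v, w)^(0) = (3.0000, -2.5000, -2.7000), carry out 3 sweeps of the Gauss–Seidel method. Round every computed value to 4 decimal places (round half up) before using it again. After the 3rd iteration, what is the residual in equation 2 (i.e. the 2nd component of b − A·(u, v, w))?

0.4185

Iteration 1:
  u = (-1 - (-4)·-2.5000 - (1)·-2.7000) / (9) = -0.9222
  v = (6 - (2)·-0.9222 - (3)·-2.7000) / (7) = 2.2778
  w = (1 - (-2)·-0.9222 - (2)·2.2778) / (5) = -1.0800
Iteration 2:
  u = (-1 - (-4)·2.2778 - (1)·-1.0800) / (9) = 1.0212
  v = (6 - (2)·1.0212 - (3)·-1.0800) / (7) = 1.0282
  w = (1 - (-2)·1.0212 - (2)·1.0282) / (5) = 0.1972
Iteration 3:
  u = (-1 - (-4)·1.0282 - (1)·0.1972) / (9) = 0.3240
  v = (6 - (2)·0.3240 - (3)·0.1972) / (7) = 0.6801
  w = (1 - (-2)·0.3240 - (2)·0.6801) / (5) = 0.0576
Residual b − A·x = (-1.2532, 0.4185, -0.0002)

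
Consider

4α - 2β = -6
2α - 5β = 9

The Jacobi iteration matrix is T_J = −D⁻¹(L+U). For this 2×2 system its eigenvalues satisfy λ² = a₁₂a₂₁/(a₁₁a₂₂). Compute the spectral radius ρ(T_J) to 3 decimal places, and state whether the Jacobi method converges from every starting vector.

0.447

a₁₂a₂₁/(a₁₁a₂₂) = (-2)·(2) / ((4)·(-5)) = 0.200000
ρ = √|0.200000| = √0.200000 = 0.447
ρ < 1, so Jacobi converges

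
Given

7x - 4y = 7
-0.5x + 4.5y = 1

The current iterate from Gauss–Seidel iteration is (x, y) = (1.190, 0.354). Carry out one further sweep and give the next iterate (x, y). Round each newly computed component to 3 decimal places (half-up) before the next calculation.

One sweep:
  x = (7 - (-4)·0.354) / (7) = 1.202
  y = (1 - (-0.5)·1.202) / (4.5) = 0.356

(1.202, 0.356)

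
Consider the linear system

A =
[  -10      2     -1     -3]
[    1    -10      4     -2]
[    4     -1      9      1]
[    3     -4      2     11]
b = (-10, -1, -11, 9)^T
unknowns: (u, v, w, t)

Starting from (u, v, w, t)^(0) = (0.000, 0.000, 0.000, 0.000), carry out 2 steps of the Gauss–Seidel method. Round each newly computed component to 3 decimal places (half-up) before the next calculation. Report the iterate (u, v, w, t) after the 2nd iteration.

Iteration 1:
  u = (-10 - (2)·0.000 - (-1)·0.000 - (-3)·0.000) / (-10) = 1.000
  v = (-1 - (1)·1.000 - (4)·0.000 - (-2)·0.000) / (-10) = 0.200
  w = (-11 - (4)·1.000 - (-1)·0.200 - (1)·0.000) / (9) = -1.644
  t = (9 - (3)·1.000 - (-4)·0.200 - (2)·-1.644) / (11) = 0.917
Iteration 2:
  u = (-10 - (2)·0.200 - (-1)·-1.644 - (-3)·0.917) / (-10) = 0.929
  v = (-1 - (1)·0.929 - (4)·-1.644 - (-2)·0.917) / (-10) = -0.648
  w = (-11 - (4)·0.929 - (-1)·-0.648 - (1)·0.917) / (9) = -1.809
  t = (9 - (3)·0.929 - (-4)·-0.648 - (2)·-1.809) / (11) = 0.658

(0.929, -0.648, -1.809, 0.658)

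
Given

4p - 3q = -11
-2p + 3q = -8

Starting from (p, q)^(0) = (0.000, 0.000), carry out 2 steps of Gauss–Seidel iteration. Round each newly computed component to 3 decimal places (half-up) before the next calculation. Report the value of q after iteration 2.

-6.750

Iteration 1:
  p = (-11 - (-3)·0.000) / (4) = -2.750
  q = (-8 - (-2)·-2.750) / (3) = -4.500
Iteration 2:
  p = (-11 - (-3)·-4.500) / (4) = -6.125
  q = (-8 - (-2)·-6.125) / (3) = -6.750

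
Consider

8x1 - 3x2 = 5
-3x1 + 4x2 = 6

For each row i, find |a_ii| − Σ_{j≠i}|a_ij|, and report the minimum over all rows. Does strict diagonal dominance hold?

row 1: |8| − (3) = 5
row 2: |4| − (3) = 1
minimum over rows = 1 → strictly diagonally dominant (convergence guaranteed)

1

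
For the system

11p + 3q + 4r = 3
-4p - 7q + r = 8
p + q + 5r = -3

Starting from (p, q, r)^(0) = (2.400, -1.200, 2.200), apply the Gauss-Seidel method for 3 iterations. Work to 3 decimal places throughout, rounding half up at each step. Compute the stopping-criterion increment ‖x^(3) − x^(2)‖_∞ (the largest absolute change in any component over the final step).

0.228

Iteration 1:
  p = (3 - (3)·-1.200 - (4)·2.200) / (11) = -0.200
  q = (8 - (-4)·-0.200 - (1)·2.200) / (-7) = -0.714
  r = (-3 - (1)·-0.200 - (1)·-0.714) / (5) = -0.417
Iteration 2:
  p = (3 - (3)·-0.714 - (4)·-0.417) / (11) = 0.619
  q = (8 - (-4)·0.619 - (1)·-0.417) / (-7) = -1.556
  r = (-3 - (1)·0.619 - (1)·-1.556) / (5) = -0.413
Iteration 3:
  p = (3 - (3)·-1.556 - (4)·-0.413) / (11) = 0.847
  q = (8 - (-4)·0.847 - (1)·-0.413) / (-7) = -1.686
  r = (-3 - (1)·0.847 - (1)·-1.686) / (5) = -0.432
Change: (0.228, -0.130, -0.019) → max |·| = 0.228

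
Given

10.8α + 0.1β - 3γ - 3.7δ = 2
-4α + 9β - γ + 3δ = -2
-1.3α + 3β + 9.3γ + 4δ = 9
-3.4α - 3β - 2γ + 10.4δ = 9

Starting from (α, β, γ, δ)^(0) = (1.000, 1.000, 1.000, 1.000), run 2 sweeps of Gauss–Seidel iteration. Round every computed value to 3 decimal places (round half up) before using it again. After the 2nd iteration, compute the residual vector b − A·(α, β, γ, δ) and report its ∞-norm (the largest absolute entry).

0.347

Iteration 1:
  α = (2 - (0.1)·1.000 - (-3)·1.000 - (-3.7)·1.000) / (10.8) = 0.796
  β = (-2 - (-4)·0.796 - (-1)·1.000 - (3)·1.000) / (9) = -0.091
  γ = (9 - (-1.3)·0.796 - (3)·-0.091 - (4)·1.000) / (9.3) = 0.678
  δ = (9 - (-3.4)·0.796 - (-3)·-0.091 - (-2)·0.678) / (10.4) = 1.230
Iteration 2:
  α = (2 - (0.1)·-0.091 - (-3)·0.678 - (-3.7)·1.230) / (10.8) = 0.796
  β = (-2 - (-4)·0.796 - (-1)·0.678 - (3)·1.230) / (9) = -0.203
  γ = (9 - (-1.3)·0.796 - (3)·-0.203 - (4)·1.230) / (9.3) = 0.615
  δ = (9 - (-3.4)·0.796 - (-3)·-0.203 - (-2)·0.615) / (10.4) = 1.185
Residual b − A·x = (-0.347, 0.071, 0.184, 0.003); ∞-norm = 0.347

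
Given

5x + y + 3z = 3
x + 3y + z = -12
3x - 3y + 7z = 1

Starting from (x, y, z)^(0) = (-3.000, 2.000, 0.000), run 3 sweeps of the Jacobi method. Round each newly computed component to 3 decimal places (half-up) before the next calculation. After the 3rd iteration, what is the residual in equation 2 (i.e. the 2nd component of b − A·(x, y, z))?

-1.851

Iteration 1:
  x = (3 - (1)·2.000 - (3)·0.000) / (5) = 0.200
  y = (-12 - (1)·-3.000 - (1)·0.000) / (3) = -3.000
  z = (1 - (3)·-3.000 - (-3)·2.000) / (7) = 2.286
Iteration 2:
  x = (3 - (1)·-3.000 - (3)·2.286) / (5) = -0.172
  y = (-12 - (1)·0.200 - (1)·2.286) / (3) = -4.829
  z = (1 - (3)·0.200 - (-3)·-3.000) / (7) = -1.229
Iteration 3:
  x = (3 - (1)·-4.829 - (3)·-1.229) / (5) = 2.303
  y = (-12 - (1)·-0.172 - (1)·-1.229) / (3) = -3.533
  z = (1 - (3)·-0.172 - (-3)·-4.829) / (7) = -1.853
Residual b − A·x = (0.577, -1.851, -3.537)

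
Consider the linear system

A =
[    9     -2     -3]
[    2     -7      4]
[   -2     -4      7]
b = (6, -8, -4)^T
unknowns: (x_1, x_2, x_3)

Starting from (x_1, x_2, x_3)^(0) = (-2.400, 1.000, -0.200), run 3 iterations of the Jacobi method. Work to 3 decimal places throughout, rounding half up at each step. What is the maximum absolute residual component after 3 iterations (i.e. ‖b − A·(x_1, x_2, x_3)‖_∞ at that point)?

1.771

Iteration 1:
  x_1 = (6 - (-2)·1.000 - (-3)·-0.200) / (9) = 0.822
  x_2 = (-8 - (2)·-2.400 - (4)·-0.200) / (-7) = 0.343
  x_3 = (-4 - (-2)·-2.400 - (-4)·1.000) / (7) = -0.686
Iteration 2:
  x_1 = (6 - (-2)·0.343 - (-3)·-0.686) / (9) = 0.514
  x_2 = (-8 - (2)·0.822 - (4)·-0.686) / (-7) = 0.986
  x_3 = (-4 - (-2)·0.822 - (-4)·0.343) / (7) = -0.141
Iteration 3:
  x_1 = (6 - (-2)·0.986 - (-3)·-0.141) / (9) = 0.839
  x_2 = (-8 - (2)·0.514 - (4)·-0.141) / (-7) = 1.209
  x_3 = (-4 - (-2)·0.514 - (-4)·0.986) / (7) = 0.139
Residual b − A·x = (1.284, -1.771, 1.541); ∞-norm = 1.771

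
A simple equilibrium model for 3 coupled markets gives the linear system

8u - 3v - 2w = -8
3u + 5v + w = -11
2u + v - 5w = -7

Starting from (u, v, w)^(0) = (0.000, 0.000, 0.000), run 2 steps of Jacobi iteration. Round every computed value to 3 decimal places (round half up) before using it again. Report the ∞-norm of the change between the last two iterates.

0.840

Iteration 1:
  u = (-8 - (-3)·0.000 - (-2)·0.000) / (8) = -1.000
  v = (-11 - (3)·0.000 - (1)·0.000) / (5) = -2.200
  w = (-7 - (2)·0.000 - (1)·0.000) / (-5) = 1.400
Iteration 2:
  u = (-8 - (-3)·-2.200 - (-2)·1.400) / (8) = -1.475
  v = (-11 - (3)·-1.000 - (1)·1.400) / (5) = -1.880
  w = (-7 - (2)·-1.000 - (1)·-2.200) / (-5) = 0.560
Change: (-0.475, 0.320, -0.840) → max |·| = 0.840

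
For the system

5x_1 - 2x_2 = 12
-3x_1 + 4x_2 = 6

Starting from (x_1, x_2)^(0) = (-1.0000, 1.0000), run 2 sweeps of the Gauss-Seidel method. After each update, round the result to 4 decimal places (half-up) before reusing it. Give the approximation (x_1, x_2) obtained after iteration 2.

(3.8400, 4.3800)

Iteration 1:
  x_1 = (12 - (-2)·1.0000) / (5) = 2.8000
  x_2 = (6 - (-3)·2.8000) / (4) = 3.6000
Iteration 2:
  x_1 = (12 - (-2)·3.6000) / (5) = 3.8400
  x_2 = (6 - (-3)·3.8400) / (4) = 4.3800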